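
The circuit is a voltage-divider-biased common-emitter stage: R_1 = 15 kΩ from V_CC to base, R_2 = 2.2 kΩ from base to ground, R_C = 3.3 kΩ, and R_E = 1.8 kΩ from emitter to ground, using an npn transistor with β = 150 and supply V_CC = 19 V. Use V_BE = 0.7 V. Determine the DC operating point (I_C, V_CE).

Thevenize the base divider: V_Th = V_CC·R_2/(R_1+R_2) = 19×2.2/17.2 = 2.43 V, R_Th = R_1‖R_2 = 1.92 kΩ.
Base-emitter loop: V_Th = I_B·R_Th + V_BE + (β+1)I_B·R_E, so I_B = (2.43 − 0.7) / (1.92 + 151×1.8) = 0.00632 mA.
I_C = β·I_B = 150×0.00632 = 0.948 mA, and I_E = (β+1)I_B = 0.955 mA.
V_CE = V_CC − I_C·R_C − I_E·R_E = 19 − 0.948×3.3 − 0.955×1.8 = 14.2 V.
V_CE = 14.2 V > 0.2 V confirms active-region operation.

I_C ≈ 0.95 mA, V_CE ≈ 14 V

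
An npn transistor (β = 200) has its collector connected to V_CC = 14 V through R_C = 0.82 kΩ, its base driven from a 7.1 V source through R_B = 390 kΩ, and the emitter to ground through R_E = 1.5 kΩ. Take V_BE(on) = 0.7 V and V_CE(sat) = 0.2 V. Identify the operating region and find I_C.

active; I_C ≈ 1.9 mA

Assume active. Base-emitter loop: I_B = (V_BB − V_BE)/(R_B + (β+1)R_E) = (7.1 − 0.7)/(390 + 201×1.5) = 0.00926 mA.
I_C = β·I_B = 200×0.00926 = 1.85 mA.
V_CE = V_CC − I_C·R_C − I_E·R_E = 14 − 1.85×0.82 − 1.86×1.5 = 9.69 V > V_CE(sat), so the active-region assumption holds.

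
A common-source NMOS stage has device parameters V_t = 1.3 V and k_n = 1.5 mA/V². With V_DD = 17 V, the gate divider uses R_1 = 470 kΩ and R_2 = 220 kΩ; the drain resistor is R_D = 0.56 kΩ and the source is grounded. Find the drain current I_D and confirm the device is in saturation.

V_G = V_DD·R_2/(R_1+R_2) = 17×220/690 = 5.42 V. With the source grounded, V_GS = V_G = 5.42 V.
Assume saturation: I_D = (k_n/2)(V_GS − V_t)² = (1.5/2)×(5.42 − 1.3)² = 0.75×4.12² = 12.7 mA.
V_DS = V_DD − I_D·R_D = 17 − 12.7×0.56 = 9.87 V.
Saturation requires V_DS ≥ V_GS − V_t = 4.12 V; 9.87 ≥ 4.12 ✓.

I_D ≈ 13 mA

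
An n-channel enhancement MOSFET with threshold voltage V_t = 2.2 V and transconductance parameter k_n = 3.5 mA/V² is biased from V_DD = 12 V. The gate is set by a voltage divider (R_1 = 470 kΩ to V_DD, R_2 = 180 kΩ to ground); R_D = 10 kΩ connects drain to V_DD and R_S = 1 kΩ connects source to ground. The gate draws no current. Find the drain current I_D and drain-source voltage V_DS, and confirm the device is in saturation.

V_G = V_DD·R_2/(R_1+R_2) = 12×180/650 = 3.32 V.
Assume saturation: I_D = (k_n/2)(V_GS − V_t)² with V_GS = V_G − I_D·R_S = 3.32 − 1·I_D.
Substituting gives 1.75·I_D² − 4.93·I_D + 2.21 = 0, with roots I_D = 0.558 or 2.26 mA.
The root I_D = 2.26 mA gives V_GS = 1.06 V ≤ V_t, so take I_D = 0.558 mA.
Then V_GS = 2.76 V and V_DS = V_DD − I_D(R_D+R_S) = 12 − 0.558×11 = 5.86 V.
Saturation requires V_DS ≥ V_GS − V_t = 0.565 V; 5.86 ≥ 0.565 ✓.

I_D ≈ 0.56 mA, V_DS ≈ 5.9 V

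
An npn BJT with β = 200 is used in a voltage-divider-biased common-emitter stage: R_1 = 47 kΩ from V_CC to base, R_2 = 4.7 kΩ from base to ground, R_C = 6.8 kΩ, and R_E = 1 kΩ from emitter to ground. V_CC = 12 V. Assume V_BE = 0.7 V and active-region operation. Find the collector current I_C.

I_C ≈ 0.38 mA

Thevenize the base divider: V_Th = V_CC·R_2/(R_1+R_2) = 12×4.7/51.7 = 1.09 V, R_Th = R_1‖R_2 = 4.27 kΩ.
Base-emitter loop: V_Th = I_B·R_Th + V_BE + (β+1)I_B·R_E, so I_B = (1.09 − 0.7) / (4.27 + 201×1) = 0.0019 mA.
I_C = β·I_B = 200×0.0019 = 0.381 mA, and I_E = (β+1)I_B = 0.383 mA.
V_CE = V_CC − I_C·R_C − I_E·R_E = 12 − 0.381×6.8 − 0.383×1 = 9.03 V.
V_CE = 9.03 V > 0.2 V confirms active-region operation.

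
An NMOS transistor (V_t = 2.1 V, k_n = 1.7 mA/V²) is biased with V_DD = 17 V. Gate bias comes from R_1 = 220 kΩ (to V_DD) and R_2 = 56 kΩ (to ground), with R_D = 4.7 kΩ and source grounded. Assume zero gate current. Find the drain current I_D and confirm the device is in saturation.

V_G = V_DD·R_2/(R_1+R_2) = 17×56/276 = 3.45 V. With the source grounded, V_GS = V_G = 3.45 V.
Assume saturation: I_D = (k_n/2)(V_GS − V_t)² = (1.7/2)×(3.45 − 2.1)² = 0.85×1.35² = 1.55 mA.
V_DS = V_DD − I_D·R_D = 17 − 1.55×4.7 = 9.73 V.
Saturation requires V_DS ≥ V_GS − V_t = 1.35 V; 9.73 ≥ 1.35 ✓.

I_D ≈ 1.5 mA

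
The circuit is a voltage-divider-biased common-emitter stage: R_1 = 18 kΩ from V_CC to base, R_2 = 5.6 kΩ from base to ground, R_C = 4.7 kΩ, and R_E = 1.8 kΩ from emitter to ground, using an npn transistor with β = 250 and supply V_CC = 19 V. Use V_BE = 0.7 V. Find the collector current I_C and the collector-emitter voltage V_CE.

I_C ≈ 2.1 mA, V_CE ≈ 5.4 V

Thevenize the base divider: V_Th = V_CC·R_2/(R_1+R_2) = 19×5.6/23.6 = 4.51 V, R_Th = R_1‖R_2 = 4.27 kΩ.
Base-emitter loop: V_Th = I_B·R_Th + V_BE + (β+1)I_B·R_E, so I_B = (4.51 − 0.7) / (4.27 + 251×1.8) = 0.00835 mA.
I_C = β·I_B = 250×0.00835 = 2.09 mA, and I_E = (β+1)I_B = 2.1 mA.
V_CE = V_CC − I_C·R_C − I_E·R_E = 19 − 2.09×4.7 − 2.1×1.8 = 5.42 V.
V_CE = 5.42 V > 0.2 V confirms active-region operation.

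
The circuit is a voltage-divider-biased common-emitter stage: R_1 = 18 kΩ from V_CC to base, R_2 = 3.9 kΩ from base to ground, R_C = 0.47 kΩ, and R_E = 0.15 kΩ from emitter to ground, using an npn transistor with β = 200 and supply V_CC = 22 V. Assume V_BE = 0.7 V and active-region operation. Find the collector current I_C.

Thevenize the base divider: V_Th = V_CC·R_2/(R_1+R_2) = 22×3.9/21.9 = 3.92 V, R_Th = R_1‖R_2 = 3.21 kΩ.
Base-emitter loop: V_Th = I_B·R_Th + V_BE + (β+1)I_B·R_E, so I_B = (3.92 − 0.7) / (3.21 + 201×0.15) = 0.0965 mA.
I_C = β·I_B = 200×0.0965 = 19.3 mA, and I_E = (β+1)I_B = 19.4 mA.
V_CE = V_CC − I_C·R_C − I_E·R_E = 22 − 19.3×0.47 − 19.4×0.15 = 10 V.
V_CE = 10 V > 0.2 V confirms active-region operation.

I_C ≈ 19 mA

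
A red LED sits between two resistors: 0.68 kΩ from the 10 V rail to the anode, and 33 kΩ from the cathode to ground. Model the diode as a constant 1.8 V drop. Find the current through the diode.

I ≈ 0.24 mA

The two resistors are in series with the diode, so KVL gives 10 = I·0.68 + 1.8 + I·33.
I = (10 − 1.8) / (0.68 + 33) kΩ = 8.2 / 33.7 = 0.243 mA.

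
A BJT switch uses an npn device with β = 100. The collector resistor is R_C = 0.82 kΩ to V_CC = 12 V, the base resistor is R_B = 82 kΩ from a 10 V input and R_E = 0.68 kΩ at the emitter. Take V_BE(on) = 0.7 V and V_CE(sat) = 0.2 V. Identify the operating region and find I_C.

active; I_C ≈ 6.2 mA

Assume active. Base-emitter loop: I_B = (V_BB − V_BE)/(R_B + (β+1)R_E) = (10 − 0.7)/(82 + 101×0.68) = 0.0617 mA.
I_C = β·I_B = 100×0.0617 = 6.17 mA.
V_CE = V_CC − I_C·R_C − I_E·R_E = 12 − 6.17×0.82 − 6.23×0.68 = 2.7 V > V_CE(sat), so the active-region assumption holds.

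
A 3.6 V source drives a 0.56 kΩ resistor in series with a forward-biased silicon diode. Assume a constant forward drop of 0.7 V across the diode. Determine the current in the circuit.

I ≈ 5.2 mA

KVL around the loop: 3.6 = V_D + I·R = 0.7 + I × 0.56 kΩ.
So I = (3.6 − 0.7) / 0.56 kΩ = 2.9 / 0.56 = 5.18 mA.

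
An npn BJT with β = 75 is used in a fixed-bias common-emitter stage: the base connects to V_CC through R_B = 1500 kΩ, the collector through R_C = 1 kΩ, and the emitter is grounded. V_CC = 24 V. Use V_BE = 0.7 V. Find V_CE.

Base loop: V_CC = I_B·R_B + V_BE, so I_B = (24 − 0.7)/1500 kΩ = 0.0155 mA.
In the active region I_C = β·I_B = 75 × 0.0155 = 1.17 mA.
Collector loop: V_CE = V_CC − I_C·R_C = 24 − 1.17×1 = 22.8 V.
Since V_CE = 22.8 V > V_CE(sat) ≈ 0.2 V, the transistor is in the active region as assumed.

V_CE ≈ 23 V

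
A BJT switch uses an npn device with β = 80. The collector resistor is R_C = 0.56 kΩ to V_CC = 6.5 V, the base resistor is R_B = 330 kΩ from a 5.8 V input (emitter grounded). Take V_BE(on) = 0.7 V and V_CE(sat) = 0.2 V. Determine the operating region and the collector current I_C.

active; I_C ≈ 1.2 mA

Assume active. Base-emitter loop: I_B = (V_BB − V_BE)/R_B = (5.8 − 0.7)/330 = 0.0155 mA.
I_C = β·I_B = 80×0.0155 = 1.24 mA.
V_CE = V_CC − I_C·R_C = 6.5 − 1.24×0.56 = 5.81 V > V_CE(sat), so the active-region assumption holds.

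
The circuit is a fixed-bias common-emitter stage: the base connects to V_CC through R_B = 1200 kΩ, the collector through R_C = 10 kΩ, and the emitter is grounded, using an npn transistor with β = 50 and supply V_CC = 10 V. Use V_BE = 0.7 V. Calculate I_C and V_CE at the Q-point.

Base loop: V_CC = I_B·R_B + V_BE, so I_B = (10 − 0.7)/1200 kΩ = 0.00775 mA.
In the active region I_C = β·I_B = 50 × 0.00775 = 0.388 mA.
Collector loop: V_CE = V_CC − I_C·R_C = 10 − 0.388×10 = 6.12 V.
Since V_CE = 6.12 V > V_CE(sat) ≈ 0.2 V, the transistor is in the active region as assumed.

I_C ≈ 0.39 mA, V_CE ≈ 6.1 V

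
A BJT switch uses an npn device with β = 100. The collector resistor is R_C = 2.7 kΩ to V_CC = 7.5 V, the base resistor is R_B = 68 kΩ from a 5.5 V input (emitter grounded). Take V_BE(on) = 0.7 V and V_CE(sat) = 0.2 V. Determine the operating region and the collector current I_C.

saturation; I_C ≈ 2.7 mA

Assume active: I_B = (5.5 − 0.7)/68 = 0.0706 mA, giving I_C = β·I_B = 7.06 mA.
But then V_CE = 7.5 − 7.06×2.7 = -11.6 V < V_CE(sat) = 0.2 V — impossible in the active region.
So the transistor is saturated. With V_CE = 0.2 V, I_C = (V_CC − 0.2)/R_C = 7.3/2.7 = 2.7 mA.
Check: β·I_B = 7.06 mA > I_C = 2.7 mA, confirming saturation.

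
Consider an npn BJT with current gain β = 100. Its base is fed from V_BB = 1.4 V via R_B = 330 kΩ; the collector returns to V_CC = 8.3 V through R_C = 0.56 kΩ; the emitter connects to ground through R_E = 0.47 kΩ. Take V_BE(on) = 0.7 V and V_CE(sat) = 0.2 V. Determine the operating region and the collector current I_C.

active; I_C ≈ 0.19 mA

Assume active. Base-emitter loop: I_B = (V_BB − V_BE)/(R_B + (β+1)R_E) = (1.4 − 0.7)/(330 + 101×0.47) = 0.00185 mA.
I_C = β·I_B = 100×0.00185 = 0.185 mA.
V_CE = V_CC − I_C·R_C − I_E·R_E = 8.3 − 0.185×0.56 − 0.187×0.47 = 8.11 V > V_CE(sat), so the active-region assumption holds.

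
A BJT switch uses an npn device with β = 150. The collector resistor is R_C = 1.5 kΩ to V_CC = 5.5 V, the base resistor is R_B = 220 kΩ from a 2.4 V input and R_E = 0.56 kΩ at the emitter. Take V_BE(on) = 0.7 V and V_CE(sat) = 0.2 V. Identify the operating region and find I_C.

active; I_C ≈ 0.84 mA

Assume active. Base-emitter loop: I_B = (V_BB − V_BE)/(R_B + (β+1)R_E) = (2.4 − 0.7)/(220 + 151×0.56) = 0.00558 mA.
I_C = β·I_B = 150×0.00558 = 0.837 mA.
V_CE = V_CC − I_C·R_C − I_E·R_E = 5.5 − 0.837×1.5 − 0.843×0.56 = 3.77 V > V_CE(sat), so the active-region assumption holds.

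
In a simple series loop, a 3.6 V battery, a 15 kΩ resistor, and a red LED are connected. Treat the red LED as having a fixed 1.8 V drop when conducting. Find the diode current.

KVL around the loop: 3.6 = V_D + I·R = 1.8 + I × 15 kΩ.
So I = (3.6 − 1.8) / 15 kΩ = 1.8 / 15 = 0.12 mA.

I ≈ 0.12 mA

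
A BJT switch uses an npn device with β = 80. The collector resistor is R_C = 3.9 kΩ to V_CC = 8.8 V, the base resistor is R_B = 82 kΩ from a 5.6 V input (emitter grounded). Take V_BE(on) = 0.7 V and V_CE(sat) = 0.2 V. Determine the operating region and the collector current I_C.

saturation; I_C ≈ 2.2 mA

Assume active: I_B = (5.6 − 0.7)/82 = 0.0598 mA, giving I_C = β·I_B = 4.78 mA.
But then V_CE = 8.8 − 4.78×3.9 = -9.84 V < V_CE(sat) = 0.2 V — impossible in the active region.
So the transistor is saturated. With V_CE = 0.2 V, I_C = (V_CC − 0.2)/R_C = 8.6/3.9 = 2.21 mA.
Check: β·I_B = 4.78 mA > I_C = 2.21 mA, confirming saturation.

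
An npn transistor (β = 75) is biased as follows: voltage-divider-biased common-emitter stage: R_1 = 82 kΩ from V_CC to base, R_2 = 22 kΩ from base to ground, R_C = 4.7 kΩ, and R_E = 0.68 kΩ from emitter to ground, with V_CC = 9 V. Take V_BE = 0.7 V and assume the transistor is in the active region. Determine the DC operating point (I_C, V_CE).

I_C ≈ 1.3 mA, V_CE ≈ 2 V

Thevenize the base divider: V_Th = V_CC·R_2/(R_1+R_2) = 9×22/104 = 1.9 V, R_Th = R_1‖R_2 = 17.3 kΩ.
Base-emitter loop: V_Th = I_B·R_Th + V_BE + (β+1)I_B·R_E, so I_B = (1.9 − 0.7) / (17.3 + 76×0.68) = 0.0174 mA.
I_C = β·I_B = 75×0.0174 = 1.31 mA, and I_E = (β+1)I_B = 1.33 mA.
V_CE = V_CC − I_C·R_C − I_E·R_E = 9 − 1.31×4.7 − 1.33×0.68 = 1.95 V.
V_CE = 1.95 V > 0.2 V confirms active-region operation.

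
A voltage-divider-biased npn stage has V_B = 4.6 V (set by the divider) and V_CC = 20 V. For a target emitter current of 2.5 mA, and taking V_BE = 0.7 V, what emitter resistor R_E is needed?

V_E = V_B − V_BE = 4.6 − 0.7 = 3.9 V.
R_E = V_E / I_E = 3.9 / 2.5 = 1.56 kΩ.

R_E ≈ 1.6 kΩ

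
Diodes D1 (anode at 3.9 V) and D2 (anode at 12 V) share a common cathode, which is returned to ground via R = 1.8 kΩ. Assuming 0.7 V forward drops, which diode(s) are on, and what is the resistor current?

Only D2 conducts; I_R ≈ 6.3 mA

Assume both conduct. Then node N would need to be at both 3.9−0.7 = 3.2 V and 12−0.7 = 11.3 V, which is impossible.
Assume only D2 conducts: V_N = 12 − 0.7 = 11.3 V, so I_R = 11.3/1.8 = 6.28 mA.
Check D1: its anode-to-cathode voltage is 3.9 − 11.3 = -7.4 V < 0.7 V, so it is off. The assumption is consistent.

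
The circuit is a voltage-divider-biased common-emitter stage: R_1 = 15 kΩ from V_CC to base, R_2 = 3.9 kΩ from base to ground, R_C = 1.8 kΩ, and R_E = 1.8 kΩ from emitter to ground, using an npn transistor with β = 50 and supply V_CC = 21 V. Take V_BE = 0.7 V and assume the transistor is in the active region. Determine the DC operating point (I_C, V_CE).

Thevenize the base divider: V_Th = V_CC·R_2/(R_1+R_2) = 21×3.9/18.9 = 4.33 V, R_Th = R_1‖R_2 = 3.1 kΩ.
Base-emitter loop: V_Th = I_B·R_Th + V_BE + (β+1)I_B·R_E, so I_B = (4.33 − 0.7) / (3.1 + 51×1.8) = 0.0383 mA.
I_C = β·I_B = 50×0.0383 = 1.91 mA, and I_E = (β+1)I_B = 1.95 mA.
V_CE = V_CC − I_C·R_C − I_E·R_E = 21 − 1.91×1.8 − 1.95×1.8 = 14 V.
V_CE = 14 V > 0.2 V confirms active-region operation.

I_C ≈ 1.9 mA, V_CE ≈ 14 V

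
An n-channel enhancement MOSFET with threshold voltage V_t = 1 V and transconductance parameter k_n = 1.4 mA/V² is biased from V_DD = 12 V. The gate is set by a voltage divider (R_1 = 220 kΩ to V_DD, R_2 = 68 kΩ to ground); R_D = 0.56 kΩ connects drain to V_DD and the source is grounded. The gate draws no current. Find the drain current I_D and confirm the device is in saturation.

I_D ≈ 2.4 mA

V_G = V_DD·R_2/(R_1+R_2) = 12×68/288 = 2.83 V. With the source grounded, V_GS = V_G = 2.83 V.
Assume saturation: I_D = (k_n/2)(V_GS − V_t)² = (1.4/2)×(2.83 − 1)² = 0.7×1.83² = 2.35 mA.
V_DS = V_DD − I_D·R_D = 12 − 2.35×0.56 = 10.7 V.
Saturation requires V_DS ≥ V_GS − V_t = 1.83 V; 10.7 ≥ 1.83 ✓.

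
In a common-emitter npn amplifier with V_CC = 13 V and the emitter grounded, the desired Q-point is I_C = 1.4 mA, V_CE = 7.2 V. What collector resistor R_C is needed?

R_C ≈ 4.1 kΩ

Collector loop: V_CC = I_C·R_C + V_CE.
R_C = (V_CC − V_CE)/I_C = (13 − 7.2)/1.4 = 4.14 kΩ.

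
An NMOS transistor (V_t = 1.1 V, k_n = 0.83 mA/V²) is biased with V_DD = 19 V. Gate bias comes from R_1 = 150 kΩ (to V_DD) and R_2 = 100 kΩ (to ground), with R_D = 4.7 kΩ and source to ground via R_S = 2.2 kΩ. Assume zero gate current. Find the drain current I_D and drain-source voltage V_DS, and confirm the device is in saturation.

V_G = V_DD·R_2/(R_1+R_2) = 19×100/250 = 7.6 V.
Assume saturation: I_D = (k_n/2)(V_GS − V_t)² with V_GS = V_G − I_D·R_S = 7.6 − 2.2·I_D.
Substituting gives 2.01·I_D² − 12.9·I_D + 17.5 = 0, with roots I_D = 1.97 or 4.44 mA.
The root I_D = 4.44 mA gives V_GS = -2.17 V ≤ V_t, so take I_D = 1.97 mA.
Then V_GS = 3.28 V and V_DS = V_DD − I_D(R_D+R_S) = 19 − 1.97×6.9 = 5.44 V.
Saturation requires V_DS ≥ V_GS − V_t = 2.18 V; 5.44 ≥ 2.18 ✓.

I_D ≈ 2 mA, V_DS ≈ 5.4 V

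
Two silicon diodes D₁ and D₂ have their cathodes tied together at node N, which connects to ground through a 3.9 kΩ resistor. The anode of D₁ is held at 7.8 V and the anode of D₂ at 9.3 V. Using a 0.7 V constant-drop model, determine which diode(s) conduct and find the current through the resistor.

Assume both conduct. Then node N would need to be at both 7.8−0.7 = 7.1 V and 9.3−0.7 = 8.6 V, which is impossible.
Assume only D₂ conducts: V_N = 9.3 − 0.7 = 8.6 V, so I_R = 8.6/3.9 = 2.21 mA.
Check D₁: its anode-to-cathode voltage is 7.8 − 8.6 = -0.8 V < 0.7 V, so it is off. The assumption is consistent.

Only D₂ conducts; I_R ≈ 2.2 mA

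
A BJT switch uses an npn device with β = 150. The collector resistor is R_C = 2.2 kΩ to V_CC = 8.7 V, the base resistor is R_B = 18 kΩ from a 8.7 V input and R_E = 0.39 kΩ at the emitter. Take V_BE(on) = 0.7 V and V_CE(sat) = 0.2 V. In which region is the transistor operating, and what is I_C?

Assume active: I_B = (8.7 − 0.7)/(18 + 151×0.39) = 0.104 mA, I_C = β·I_B = 15.6 mA.
Then V_CE = 8.7 − 15.6×2.2 − 15.7×0.39 = -31.8 V < 0.2 V — the active assumption fails.
Re-solve with V_CE = 0.2 V. KCL at the emitter: V_E/R_E = (V_BB−0.7−V_E)/R_B + (V_CC−0.2−V_E)/R_C, giving V_E = 1.4 V.
I_C = (V_CC − 0.2 − V_E)/R_C = (8.5 − 1.4)/2.2 = 3.23 mA.
Check: I_B = (8 − 1.4)/18 = 0.367 mA, and β·I_B = 55 mA > I_C, confirming saturation.

saturation; I_C ≈ 3.2 mA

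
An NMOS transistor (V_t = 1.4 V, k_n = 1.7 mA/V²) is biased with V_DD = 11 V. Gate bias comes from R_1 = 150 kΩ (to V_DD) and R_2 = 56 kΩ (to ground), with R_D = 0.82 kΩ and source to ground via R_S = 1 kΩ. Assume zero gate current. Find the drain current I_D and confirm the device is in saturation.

V_G = V_DD·R_2/(R_1+R_2) = 11×56/206 = 2.99 V.
Assume saturation: I_D = (k_n/2)(V_GS − V_t)² with V_GS = V_G − I_D·R_S = 2.99 − 1·I_D.
Substituting gives 0.85·I_D² − 3.7·I_D + 2.15 = 0, with roots I_D = 0.69 or 3.67 mA.
The root I_D = 3.67 mA gives V_GS = -0.677 V ≤ V_t, so take I_D = 0.69 mA.
Then V_GS = 2.3 V and V_DS = V_DD − I_D(R_D+R_S) = 11 − 0.69×1.82 = 9.74 V.
Saturation requires V_DS ≥ V_GS − V_t = 0.901 V; 9.74 ≥ 0.901 ✓.

I_D ≈ 0.69 mA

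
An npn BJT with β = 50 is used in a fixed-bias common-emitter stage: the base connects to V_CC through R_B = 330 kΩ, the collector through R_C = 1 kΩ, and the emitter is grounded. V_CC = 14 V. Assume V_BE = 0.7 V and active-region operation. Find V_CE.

Base loop: V_CC = I_B·R_B + V_BE, so I_B = (14 − 0.7)/330 kΩ = 0.0403 mA.
In the active region I_C = β·I_B = 50 × 0.0403 = 2.02 mA.
Collector loop: V_CE = V_CC − I_C·R_C = 14 − 2.02×1 = 12 V.
Since V_CE = 12 V > V_CE(sat) ≈ 0.2 V, the transistor is in the active region as assumed.

V_CE ≈ 12 V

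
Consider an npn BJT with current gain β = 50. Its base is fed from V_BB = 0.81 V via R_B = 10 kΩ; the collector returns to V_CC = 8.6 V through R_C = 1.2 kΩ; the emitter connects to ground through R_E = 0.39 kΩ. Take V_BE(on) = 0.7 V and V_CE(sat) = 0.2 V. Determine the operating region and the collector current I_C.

active; I_C ≈ 0.18 mA

Assume active. Base-emitter loop: I_B = (V_BB − V_BE)/(R_B + (β+1)R_E) = (0.81 − 0.7)/(10 + 51×0.39) = 0.00368 mA.
I_C = β·I_B = 50×0.00368 = 0.184 mA.
V_CE = V_CC − I_C·R_C − I_E·R_E = 8.6 − 0.184×1.2 − 0.188×0.39 = 8.31 V > V_CE(sat), so the active-region assumption holds.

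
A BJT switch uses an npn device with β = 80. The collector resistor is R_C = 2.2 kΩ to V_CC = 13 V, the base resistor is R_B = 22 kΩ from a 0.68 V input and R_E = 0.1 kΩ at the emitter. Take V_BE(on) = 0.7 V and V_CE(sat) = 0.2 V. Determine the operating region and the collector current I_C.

cutoff; I_C ≈ 0

V_BB = 0.68 V ≤ V_BE(on) = 0.7 V, so the base-emitter junction is not forward biased.
The transistor is in cutoff: I_B = I_C = 0.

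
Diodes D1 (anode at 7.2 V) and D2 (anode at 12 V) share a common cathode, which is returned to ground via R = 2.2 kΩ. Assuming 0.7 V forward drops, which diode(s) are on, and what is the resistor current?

Only D2 conducts; I_R ≈ 5.1 mA

Assume both conduct. Then node N would need to be at both 7.2−0.7 = 6.5 V and 12−0.7 = 11.3 V, which is impossible.
Assume only D2 conducts: V_N = 12 − 0.7 = 11.3 V, so I_R = 11.3/2.2 = 5.14 mA.
Check D1: its anode-to-cathode voltage is 7.2 − 11.3 = -4.1 V < 0.7 V, so it is off. The assumption is consistent.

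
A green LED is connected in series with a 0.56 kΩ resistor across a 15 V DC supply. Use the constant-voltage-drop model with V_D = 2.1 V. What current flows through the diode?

KVL around the loop: 15 = V_D + I·R = 2.1 + I × 0.56 kΩ.
So I = (15 − 2.1) / 0.56 kΩ = 12.9 / 0.56 = 23 mA.

I ≈ 23 mA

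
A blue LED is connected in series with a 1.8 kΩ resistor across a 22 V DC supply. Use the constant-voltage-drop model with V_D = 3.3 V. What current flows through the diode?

I ≈ 10 mA

KVL around the loop: 22 = V_D + I·R = 3.3 + I × 1.8 kΩ.
So I = (22 − 3.3) / 1.8 kΩ = 18.7 / 1.8 = 10.4 mA.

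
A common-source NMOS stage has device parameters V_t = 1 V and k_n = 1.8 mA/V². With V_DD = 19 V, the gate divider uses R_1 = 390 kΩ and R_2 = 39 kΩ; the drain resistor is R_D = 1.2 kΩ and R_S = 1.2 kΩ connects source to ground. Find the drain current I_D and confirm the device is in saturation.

V_G = V_DD·R_2/(R_1+R_2) = 19×39/429 = 1.73 V.
Assume saturation: I_D = (k_n/2)(V_GS − V_t)² with V_GS = V_G − I_D·R_S = 1.73 − 1.2·I_D.
Substituting gives 1.3·I_D² − 2.57·I_D + 0.476 = 0, with roots I_D = 0.207 or 1.78 mA.
The root I_D = 1.78 mA gives V_GS = -0.405 V ≤ V_t, so take I_D = 0.207 mA.
Then V_GS = 1.48 V and V_DS = V_DD − I_D(R_D+R_S) = 19 − 0.207×2.4 = 18.5 V.
Saturation requires V_DS ≥ V_GS − V_t = 0.479 V; 18.5 ≥ 0.479 ✓.

I_D ≈ 0.21 mA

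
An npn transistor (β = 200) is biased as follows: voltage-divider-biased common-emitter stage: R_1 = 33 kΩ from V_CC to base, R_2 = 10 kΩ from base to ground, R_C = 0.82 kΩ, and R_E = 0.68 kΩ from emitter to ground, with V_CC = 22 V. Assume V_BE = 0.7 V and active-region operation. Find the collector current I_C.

Thevenize the base divider: V_Th = V_CC·R_2/(R_1+R_2) = 22×10/43 = 5.12 V, R_Th = R_1‖R_2 = 7.67 kΩ.
Base-emitter loop: V_Th = I_B·R_Th + V_BE + (β+1)I_B·R_E, so I_B = (5.12 − 0.7) / (7.67 + 201×0.68) = 0.0306 mA.
I_C = β·I_B = 200×0.0306 = 6.12 mA, and I_E = (β+1)I_B = 6.15 mA.
V_CE = V_CC − I_C·R_C − I_E·R_E = 22 − 6.12×0.82 − 6.15×0.68 = 12.8 V.
V_CE = 12.8 V > 0.2 V confirms active-region operation.

I_C ≈ 6.1 mA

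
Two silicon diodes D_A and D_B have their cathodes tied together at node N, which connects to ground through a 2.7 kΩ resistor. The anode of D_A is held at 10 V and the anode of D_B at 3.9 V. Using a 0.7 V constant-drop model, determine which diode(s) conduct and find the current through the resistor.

Only D_A conducts; I_R ≈ 3.4 mA

Assume both conduct. Then node N would need to be at both 10−0.7 = 9.3 V and 3.9−0.7 = 3.2 V, which is impossible.
Assume only D_A conducts: V_N = 10 − 0.7 = 9.3 V, so I_R = 9.3/2.7 = 3.44 mA.
Check D_B: its anode-to-cathode voltage is 3.9 − 9.3 = -5.4 V < 0.7 V, so it is off. The assumption is consistent.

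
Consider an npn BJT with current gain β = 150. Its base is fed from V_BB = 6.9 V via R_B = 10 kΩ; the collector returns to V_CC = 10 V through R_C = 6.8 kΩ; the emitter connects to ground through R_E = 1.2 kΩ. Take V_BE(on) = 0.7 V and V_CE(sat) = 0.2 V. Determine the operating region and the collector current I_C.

saturation; I_C ≈ 1.2 mA

Assume active: I_B = (6.9 − 0.7)/(10 + 151×1.2) = 0.0324 mA, I_C = β·I_B = 4.86 mA.
Then V_CE = 10 − 4.86×6.8 − 4.9×1.2 = -29 V < 0.2 V — the active assumption fails.
Re-solve with V_CE = 0.2 V. KCL at the emitter: V_E/R_E = (V_BB−0.7−V_E)/R_B + (V_CC−0.2−V_E)/R_C, giving V_E = 1.91 V.
I_C = (V_CC − 0.2 − V_E)/R_C = (9.8 − 1.91)/6.8 = 1.16 mA.
Check: I_B = (6.2 − 1.91)/10 = 0.429 mA, and β·I_B = 64.4 mA > I_C, confirming saturation.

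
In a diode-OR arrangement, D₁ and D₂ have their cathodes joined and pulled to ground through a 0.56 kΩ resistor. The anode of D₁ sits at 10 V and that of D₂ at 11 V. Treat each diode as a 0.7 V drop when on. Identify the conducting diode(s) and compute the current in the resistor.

Only D₂ conducts; I_R ≈ 18 mA

Assume both conduct. Then node N would need to be at both 10−0.7 = 9.3 V and 11−0.7 = 10.3 V, which is impossible.
Assume only D₂ conducts: V_N = 11 − 0.7 = 10.3 V, so I_R = 10.3/0.56 = 18.4 mA.
Check D₁: its anode-to-cathode voltage is 10 − 10.3 = -0.3 V < 0.7 V, so it is off. The assumption is consistent.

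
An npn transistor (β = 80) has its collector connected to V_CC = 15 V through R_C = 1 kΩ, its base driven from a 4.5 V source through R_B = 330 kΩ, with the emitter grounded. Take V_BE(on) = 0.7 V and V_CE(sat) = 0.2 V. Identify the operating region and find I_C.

active; I_C ≈ 0.92 mA

Assume active. Base-emitter loop: I_B = (V_BB − V_BE)/R_B = (4.5 − 0.7)/330 = 0.0115 mA.
I_C = β·I_B = 80×0.0115 = 0.921 mA.
V_CE = V_CC − I_C·R_C = 15 − 0.921×1 = 14.1 V > V_CE(sat), so the active-region assumption holds.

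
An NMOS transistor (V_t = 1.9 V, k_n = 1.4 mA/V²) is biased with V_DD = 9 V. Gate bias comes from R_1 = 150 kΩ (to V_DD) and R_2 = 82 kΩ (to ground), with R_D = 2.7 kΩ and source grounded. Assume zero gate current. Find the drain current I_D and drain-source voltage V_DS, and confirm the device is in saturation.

I_D ≈ 1.1 mA, V_DS ≈ 5.9 V

V_G = V_DD·R_2/(R_1+R_2) = 9×82/232 = 3.18 V. With the source grounded, V_GS = V_G = 3.18 V.
Assume saturation: I_D = (k_n/2)(V_GS − V_t)² = (1.4/2)×(3.18 − 1.9)² = 0.7×1.28² = 1.15 mA.
V_DS = V_DD − I_D·R_D = 9 − 1.15×2.7 = 5.9 V.
Saturation requires V_DS ≥ V_GS − V_t = 1.28 V; 5.9 ≥ 1.28 ✓.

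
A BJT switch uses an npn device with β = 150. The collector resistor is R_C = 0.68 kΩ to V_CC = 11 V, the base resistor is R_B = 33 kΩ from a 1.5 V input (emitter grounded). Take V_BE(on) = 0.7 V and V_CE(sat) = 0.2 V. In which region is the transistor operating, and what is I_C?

active; I_C ≈ 3.6 mA

Assume active. Base-emitter loop: I_B = (V_BB − V_BE)/R_B = (1.5 − 0.7)/33 = 0.0242 mA.
I_C = β·I_B = 150×0.0242 = 3.64 mA.
V_CE = V_CC − I_C·R_C = 11 − 3.64×0.68 = 8.53 V > V_CE(sat), so the active-region assumption holds.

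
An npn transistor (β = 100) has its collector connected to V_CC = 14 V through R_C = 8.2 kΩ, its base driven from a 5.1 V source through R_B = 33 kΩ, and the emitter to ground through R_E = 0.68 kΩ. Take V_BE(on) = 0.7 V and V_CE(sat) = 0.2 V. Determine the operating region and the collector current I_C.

saturation; I_C ≈ 1.5 mA

Assume active: I_B = (5.1 − 0.7)/(33 + 101×0.68) = 0.0433 mA, I_C = β·I_B = 4.33 mA.
Then V_CE = 14 − 4.33×8.2 − 4.37×0.68 = -24.5 V < 0.2 V — the active assumption fails.
Re-solve with V_CE = 0.2 V. KCL at the emitter: V_E/R_E = (V_BB−0.7−V_E)/R_B + (V_CC−0.2−V_E)/R_C, giving V_E = 1.12 V.
I_C = (V_CC − 0.2 − V_E)/R_C = (13.8 − 1.12)/8.2 = 1.55 mA.
Check: I_B = (4.4 − 1.12)/33 = 0.0994 mA, and β·I_B = 9.94 mA > I_C, confirming saturation.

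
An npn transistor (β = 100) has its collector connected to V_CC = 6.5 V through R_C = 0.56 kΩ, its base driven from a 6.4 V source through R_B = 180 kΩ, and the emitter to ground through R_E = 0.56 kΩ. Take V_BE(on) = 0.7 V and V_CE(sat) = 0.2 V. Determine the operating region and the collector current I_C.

Assume active. Base-emitter loop: I_B = (V_BB − V_BE)/(R_B + (β+1)R_E) = (6.4 − 0.7)/(180 + 101×0.56) = 0.0241 mA.
I_C = β·I_B = 100×0.0241 = 2.41 mA.
V_CE = V_CC − I_C·R_C − I_E·R_E = 6.5 − 2.41×0.56 − 2.43×0.56 = 3.79 V > V_CE(sat), so the active-region assumption holds.

active; I_C ≈ 2.4 mA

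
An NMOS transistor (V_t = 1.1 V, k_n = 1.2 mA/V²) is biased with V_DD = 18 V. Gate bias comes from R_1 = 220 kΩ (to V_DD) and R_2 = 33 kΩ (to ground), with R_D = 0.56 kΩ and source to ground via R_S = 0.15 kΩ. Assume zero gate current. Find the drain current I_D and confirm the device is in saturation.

I_D ≈ 0.77 mA

V_G = V_DD·R_2/(R_1+R_2) = 18×33/253 = 2.35 V.
Assume saturation: I_D = (k_n/2)(V_GS − V_t)² with V_GS = V_G − I_D·R_S = 2.35 − 0.15·I_D.
Substituting gives 0.0135·I_D² − 1.22·I_D + 0.934 = 0, with roots I_D = 0.769 or 89.9 mA.
The root I_D = 89.9 mA gives V_GS = -11.1 V ≤ V_t, so take I_D = 0.769 mA.
Then V_GS = 2.23 V and V_DS = V_DD − I_D(R_D+R_S) = 18 − 0.769×0.71 = 17.5 V.
Saturation requires V_DS ≥ V_GS − V_t = 1.13 V; 17.5 ≥ 1.13 ✓.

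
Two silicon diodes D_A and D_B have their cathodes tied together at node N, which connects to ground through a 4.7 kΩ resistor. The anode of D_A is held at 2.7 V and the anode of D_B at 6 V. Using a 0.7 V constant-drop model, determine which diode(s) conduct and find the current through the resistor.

Only D_B conducts; I_R ≈ 1.1 mA

Assume both conduct. Then node N would need to be at both 2.7−0.7 = 2 V and 6−0.7 = 5.3 V, which is impossible.
Assume only D_B conducts: V_N = 6 − 0.7 = 5.3 V, so I_R = 5.3/4.7 = 1.13 mA.
Check D_A: its anode-to-cathode voltage is 2.7 − 5.3 = -2.6 V < 0.7 V, so it is off. The assumption is consistent.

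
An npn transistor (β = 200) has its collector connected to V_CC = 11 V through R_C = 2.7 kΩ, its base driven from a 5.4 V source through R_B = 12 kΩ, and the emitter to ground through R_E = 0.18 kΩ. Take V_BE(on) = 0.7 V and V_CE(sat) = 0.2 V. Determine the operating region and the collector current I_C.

Assume active: I_B = (5.4 − 0.7)/(12 + 201×0.18) = 0.0976 mA, I_C = β·I_B = 19.5 mA.
Then V_CE = 11 − 19.5×2.7 − 19.6×0.18 = -45.2 V < 0.2 V — the active assumption fails.
Re-solve with V_CE = 0.2 V. KCL at the emitter: V_E/R_E = (V_BB−0.7−V_E)/R_B + (V_CC−0.2−V_E)/R_C, giving V_E = 0.731 V.
I_C = (V_CC − 0.2 − V_E)/R_C = (10.8 − 0.731)/2.7 = 3.73 mA.
Check: I_B = (4.7 − 0.731)/12 = 0.331 mA, and β·I_B = 66.2 mA > I_C, confirming saturation.

saturation; I_C ≈ 3.7 mA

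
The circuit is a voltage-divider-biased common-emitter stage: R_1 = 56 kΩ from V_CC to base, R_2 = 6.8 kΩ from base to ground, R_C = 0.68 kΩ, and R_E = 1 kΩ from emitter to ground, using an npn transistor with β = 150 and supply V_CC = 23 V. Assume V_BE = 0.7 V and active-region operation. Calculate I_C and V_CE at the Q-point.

I_C ≈ 1.7 mA, V_CE ≈ 20 V

Thevenize the base divider: V_Th = V_CC·R_2/(R_1+R_2) = 23×6.8/62.8 = 2.49 V, R_Th = R_1‖R_2 = 6.06 kΩ.
Base-emitter loop: V_Th = I_B·R_Th + V_BE + (β+1)I_B·R_E, so I_B = (2.49 − 0.7) / (6.06 + 151×1) = 0.0114 mA.
I_C = β·I_B = 150×0.0114 = 1.71 mA, and I_E = (β+1)I_B = 1.72 mA.
V_CE = V_CC − I_C·R_C − I_E·R_E = 23 − 1.71×0.68 − 1.72×1 = 20.1 V.
V_CE = 20.1 V > 0.2 V confirms active-region operation.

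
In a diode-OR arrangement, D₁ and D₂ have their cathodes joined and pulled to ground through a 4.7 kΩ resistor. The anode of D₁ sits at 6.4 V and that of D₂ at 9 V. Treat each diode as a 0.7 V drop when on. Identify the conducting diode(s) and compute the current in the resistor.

Assume both conduct. Then node N would need to be at both 6.4−0.7 = 5.7 V and 9−0.7 = 8.3 V, which is impossible.
Assume only D₂ conducts: V_N = 9 − 0.7 = 8.3 V, so I_R = 8.3/4.7 = 1.77 mA.
Check D₁: its anode-to-cathode voltage is 6.4 − 8.3 = -1.9 V < 0.7 V, so it is off. The assumption is consistent.

Only D₂ conducts; I_R ≈ 1.8 mA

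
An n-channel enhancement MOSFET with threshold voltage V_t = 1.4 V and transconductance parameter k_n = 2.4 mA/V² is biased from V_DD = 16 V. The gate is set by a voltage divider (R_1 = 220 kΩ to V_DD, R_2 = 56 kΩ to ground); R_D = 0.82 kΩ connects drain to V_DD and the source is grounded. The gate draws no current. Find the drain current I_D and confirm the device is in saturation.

V_G = V_DD·R_2/(R_1+R_2) = 16×56/276 = 3.25 V. With the source grounded, V_GS = V_G = 3.25 V.
Assume saturation: I_D = (k_n/2)(V_GS − V_t)² = (2.4/2)×(3.25 − 1.4)² = 1.2×1.85² = 4.09 mA.
V_DS = V_DD − I_D·R_D = 16 − 4.09×0.82 = 12.6 V.
Saturation requires V_DS ≥ V_GS − V_t = 1.85 V; 12.6 ≥ 1.85 ✓.

I_D ≈ 4.1 mA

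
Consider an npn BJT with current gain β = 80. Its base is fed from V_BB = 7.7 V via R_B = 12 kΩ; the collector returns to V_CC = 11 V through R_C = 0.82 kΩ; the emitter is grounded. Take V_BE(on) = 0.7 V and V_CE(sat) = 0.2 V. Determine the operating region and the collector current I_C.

saturation; I_C ≈ 13 mA

Assume active: I_B = (7.7 − 0.7)/12 = 0.583 mA, giving I_C = β·I_B = 46.7 mA.
But then V_CE = 11 − 46.7×0.82 = -27.3 V < V_CE(sat) = 0.2 V — impossible in the active region.
So the transistor is saturated. With V_CE = 0.2 V, I_C = (V_CC − 0.2)/R_C = 10.8/0.82 = 13.2 mA.
Check: β·I_B = 46.7 mA > I_C = 13.2 mA, confirming saturation.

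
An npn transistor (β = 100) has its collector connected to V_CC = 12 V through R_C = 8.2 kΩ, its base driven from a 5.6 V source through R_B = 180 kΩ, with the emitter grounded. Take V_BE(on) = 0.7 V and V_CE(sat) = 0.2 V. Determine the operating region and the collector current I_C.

saturation; I_C ≈ 1.4 mA

Assume active: I_B = (5.6 − 0.7)/180 = 0.0272 mA, giving I_C = β·I_B = 2.72 mA.
But then V_CE = 12 − 2.72×8.2 = -10.3 V < V_CE(sat) = 0.2 V — impossible in the active region.
So the transistor is saturated. With V_CE = 0.2 V, I_C = (V_CC − 0.2)/R_C = 11.8/8.2 = 1.44 mA.
Check: β·I_B = 2.72 mA > I_C = 1.44 mA, confirming saturation.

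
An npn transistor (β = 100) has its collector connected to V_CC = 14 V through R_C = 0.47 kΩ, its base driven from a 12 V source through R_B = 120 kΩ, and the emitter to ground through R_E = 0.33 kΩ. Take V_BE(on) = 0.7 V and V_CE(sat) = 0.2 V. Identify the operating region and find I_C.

active; I_C ≈ 7.4 mA

Assume active. Base-emitter loop: I_B = (V_BB − V_BE)/(R_B + (β+1)R_E) = (12 − 0.7)/(120 + 101×0.33) = 0.0737 mA.
I_C = β·I_B = 100×0.0737 = 7.37 mA.
V_CE = V_CC − I_C·R_C − I_E·R_E = 14 − 7.37×0.47 − 7.44×0.33 = 8.08 V > V_CE(sat), so the active-region assumption holds.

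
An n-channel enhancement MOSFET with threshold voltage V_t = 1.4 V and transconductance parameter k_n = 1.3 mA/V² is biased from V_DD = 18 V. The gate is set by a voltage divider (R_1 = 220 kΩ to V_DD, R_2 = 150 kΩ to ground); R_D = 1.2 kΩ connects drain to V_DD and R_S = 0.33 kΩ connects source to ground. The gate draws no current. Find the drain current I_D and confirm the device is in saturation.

V_G = V_DD·R_2/(R_1+R_2) = 18×150/370 = 7.3 V.
Assume saturation: I_D = (k_n/2)(V_GS − V_t)² with V_GS = V_G − I_D·R_S = 7.3 − 0.33·I_D.
Substituting gives 0.0708·I_D² − 3.53·I_D + 22.6 = 0, with roots I_D = 7.55 or 42.3 mA.
The root I_D = 42.3 mA gives V_GS = -6.67 V ≤ V_t, so take I_D = 7.55 mA.
Then V_GS = 4.81 V and V_DS = V_DD − I_D(R_D+R_S) = 18 − 7.55×1.53 = 6.45 V.
Saturation requires V_DS ≥ V_GS − V_t = 3.41 V; 6.45 ≥ 3.41 ✓.

I_D ≈ 7.5 mA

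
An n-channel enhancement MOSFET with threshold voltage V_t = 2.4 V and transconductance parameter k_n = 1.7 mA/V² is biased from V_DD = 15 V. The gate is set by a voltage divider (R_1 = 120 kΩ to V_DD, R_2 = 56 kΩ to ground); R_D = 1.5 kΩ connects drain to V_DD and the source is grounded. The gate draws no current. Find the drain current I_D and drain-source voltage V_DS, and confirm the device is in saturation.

V_G = V_DD·R_2/(R_1+R_2) = 15×56/176 = 4.77 V. With the source grounded, V_GS = V_G = 4.77 V.
Assume saturation: I_D = (k_n/2)(V_GS − V_t)² = (1.7/2)×(4.77 − 2.4)² = 0.85×2.37² = 4.79 mA.
V_DS = V_DD − I_D·R_D = 15 − 4.79×1.5 = 7.82 V.
Saturation requires V_DS ≥ V_GS − V_t = 2.37 V; 7.82 ≥ 2.37 ✓.

I_D ≈ 4.8 mA, V_DS ≈ 7.8 V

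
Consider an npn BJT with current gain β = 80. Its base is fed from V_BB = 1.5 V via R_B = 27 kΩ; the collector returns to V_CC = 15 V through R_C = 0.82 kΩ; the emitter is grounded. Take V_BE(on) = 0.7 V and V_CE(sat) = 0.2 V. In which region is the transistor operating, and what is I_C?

active; I_C ≈ 2.4 mA

Assume active. Base-emitter loop: I_B = (V_BB − V_BE)/R_B = (1.5 − 0.7)/27 = 0.0296 mA.
I_C = β·I_B = 80×0.0296 = 2.37 mA.
V_CE = V_CC − I_C·R_C = 15 − 2.37×0.82 = 13.1 V > V_CE(sat), so the active-region assumption holds.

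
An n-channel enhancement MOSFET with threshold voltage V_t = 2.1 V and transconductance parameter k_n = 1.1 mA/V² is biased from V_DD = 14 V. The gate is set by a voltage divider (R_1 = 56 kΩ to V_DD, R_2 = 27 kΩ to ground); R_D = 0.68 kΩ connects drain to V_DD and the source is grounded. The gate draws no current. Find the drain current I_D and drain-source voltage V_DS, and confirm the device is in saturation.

I_D ≈ 3.3 mA, V_DS ≈ 12 V

V_G = V_DD·R_2/(R_1+R_2) = 14×27/83 = 4.55 V. With the source grounded, V_GS = V_G = 4.55 V.
Assume saturation: I_D = (k_n/2)(V_GS − V_t)² = (1.1/2)×(4.55 − 2.1)² = 0.55×2.45² = 3.31 mA.
V_DS = V_DD − I_D·R_D = 14 − 3.31×0.68 = 11.7 V.
Saturation requires V_DS ≥ V_GS − V_t = 2.45 V; 11.7 ≥ 2.45 ✓.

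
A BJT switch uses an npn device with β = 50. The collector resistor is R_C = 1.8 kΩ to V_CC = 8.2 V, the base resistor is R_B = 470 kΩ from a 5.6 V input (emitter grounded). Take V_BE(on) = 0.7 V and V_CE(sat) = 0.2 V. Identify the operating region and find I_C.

active; I_C ≈ 0.52 mA

Assume active. Base-emitter loop: I_B = (V_BB − V_BE)/R_B = (5.6 − 0.7)/470 = 0.0104 mA.
I_C = β·I_B = 50×0.0104 = 0.521 mA.
V_CE = V_CC − I_C·R_C = 8.2 − 0.521×1.8 = 7.26 V > V_CE(sat), so the active-region assumption holds.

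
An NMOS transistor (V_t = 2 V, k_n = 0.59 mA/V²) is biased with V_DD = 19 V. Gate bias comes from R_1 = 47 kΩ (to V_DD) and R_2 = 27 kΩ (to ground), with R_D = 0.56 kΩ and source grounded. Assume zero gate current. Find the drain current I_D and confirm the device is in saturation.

V_G = V_DD·R_2/(R_1+R_2) = 19×27/74 = 6.93 V. With the source grounded, V_GS = V_G = 6.93 V.
Assume saturation: I_D = (k_n/2)(V_GS − V_t)² = (0.59/2)×(6.93 − 2)² = 0.295×4.93² = 7.18 mA.
V_DS = V_DD − I_D·R_D = 19 − 7.18×0.56 = 15 V.
Saturation requires V_DS ≥ V_GS − V_t = 4.93 V; 15 ≥ 4.93 ✓.

I_D ≈ 7.2 mA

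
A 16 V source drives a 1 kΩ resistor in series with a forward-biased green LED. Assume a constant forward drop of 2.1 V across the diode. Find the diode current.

KVL around the loop: 16 = V_D + I·R = 2.1 + I × 1 kΩ.
So I = (16 − 2.1) / 1 kΩ = 13.9 / 1 = 13.9 mA.

I ≈ 14 mA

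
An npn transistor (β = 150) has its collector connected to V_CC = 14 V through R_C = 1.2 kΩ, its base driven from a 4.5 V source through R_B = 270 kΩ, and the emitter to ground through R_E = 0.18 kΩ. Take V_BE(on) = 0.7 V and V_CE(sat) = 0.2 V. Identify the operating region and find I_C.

Assume active. Base-emitter loop: I_B = (V_BB − V_BE)/(R_B + (β+1)R_E) = (4.5 − 0.7)/(270 + 151×0.18) = 0.0128 mA.
I_C = β·I_B = 150×0.0128 = 1.92 mA.
V_CE = V_CC − I_C·R_C − I_E·R_E = 14 − 1.92×1.2 − 1.93×0.18 = 11.4 V > V_CE(sat), so the active-region assumption holds.

active; I_C ≈ 1.9 mA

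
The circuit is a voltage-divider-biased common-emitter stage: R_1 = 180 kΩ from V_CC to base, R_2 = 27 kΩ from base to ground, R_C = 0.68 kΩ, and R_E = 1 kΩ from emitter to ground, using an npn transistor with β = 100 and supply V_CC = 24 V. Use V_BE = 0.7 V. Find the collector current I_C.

I_C ≈ 2 mA

Thevenize the base divider: V_Th = V_CC·R_2/(R_1+R_2) = 24×27/207 = 3.13 V, R_Th = R_1‖R_2 = 23.5 kΩ.
Base-emitter loop: V_Th = I_B·R_Th + V_BE + (β+1)I_B·R_E, so I_B = (3.13 − 0.7) / (23.5 + 101×1) = 0.0195 mA.
I_C = β·I_B = 100×0.0195 = 1.95 mA, and I_E = (β+1)I_B = 1.97 mA.
V_CE = V_CC − I_C·R_C − I_E·R_E = 24 − 1.95×0.68 − 1.97×1 = 20.7 V.
V_CE = 20.7 V > 0.2 V confirms active-region operation.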